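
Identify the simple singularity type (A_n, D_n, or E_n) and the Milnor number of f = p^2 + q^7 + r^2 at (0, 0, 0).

Type A6, Milnor number mu = 6.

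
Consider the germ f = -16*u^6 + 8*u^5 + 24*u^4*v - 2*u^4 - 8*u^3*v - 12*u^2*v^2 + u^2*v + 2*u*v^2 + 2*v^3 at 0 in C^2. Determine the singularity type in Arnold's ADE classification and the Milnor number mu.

Type D4, Milnor number mu = 4.

The Hessian of f at 0 has rank 0. Corank 2; j^3 = v*(u^2 + 2*u*v + 2*v^2) splits into three distinct lines over C (the quadratic factor has nonzero discriminant), so D_4.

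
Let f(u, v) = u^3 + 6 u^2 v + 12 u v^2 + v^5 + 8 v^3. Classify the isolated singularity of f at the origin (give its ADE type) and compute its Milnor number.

Type E_8, Milnor number mu = 8.

The Hessian of f at 0 has rank 0. Corank 2; j^3 = (u + 2*v)^3 is a perfect cube, so E-series; the 5-jet and mu = 8 give E_8.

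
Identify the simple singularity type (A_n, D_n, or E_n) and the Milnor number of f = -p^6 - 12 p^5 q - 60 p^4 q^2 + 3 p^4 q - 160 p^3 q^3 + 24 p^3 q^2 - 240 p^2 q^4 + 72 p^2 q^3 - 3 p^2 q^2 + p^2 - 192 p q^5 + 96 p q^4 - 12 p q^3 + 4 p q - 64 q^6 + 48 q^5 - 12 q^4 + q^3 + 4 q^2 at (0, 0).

The Hessian of f at 0 has rank 1. Corank 1: A-series; mu = 2 gives A_2.

Type A2, Milnor number mu = 2.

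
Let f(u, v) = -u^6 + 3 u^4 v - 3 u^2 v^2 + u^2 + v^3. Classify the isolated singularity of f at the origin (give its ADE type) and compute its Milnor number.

Type A2, Milnor number mu = 2.

The Hessian of f at 0 is [[2, 0], [0, 0]] with rank 1, so corank 1. A Groebner basis of the Jacobian ideal J(f) in C{u,v} is {v^2, u}; counting standard monomials gives mu = 2. Corank 1: A-series; mu = 2 gives A_2.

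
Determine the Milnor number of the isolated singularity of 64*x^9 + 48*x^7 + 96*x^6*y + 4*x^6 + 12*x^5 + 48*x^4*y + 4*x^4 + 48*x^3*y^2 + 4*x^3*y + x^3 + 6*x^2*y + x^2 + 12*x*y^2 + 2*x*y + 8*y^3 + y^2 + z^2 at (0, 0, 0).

The Hessian of f at 0 has rank 2. Corank 1: A-series; mu = 2 gives A_2.

2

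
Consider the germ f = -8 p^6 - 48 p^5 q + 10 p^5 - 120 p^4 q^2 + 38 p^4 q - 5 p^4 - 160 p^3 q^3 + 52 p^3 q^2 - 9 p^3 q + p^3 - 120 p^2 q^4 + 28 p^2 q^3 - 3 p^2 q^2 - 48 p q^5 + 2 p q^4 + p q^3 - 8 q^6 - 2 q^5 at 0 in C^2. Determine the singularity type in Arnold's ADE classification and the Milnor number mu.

The Hessian of f at 0 has rank 0. Corank 2; j^3 = p^3 is a perfect cube, so E-series; the 4-jet and mu = 7 give E_7.

Type E_{7}, Milnor number mu = 7.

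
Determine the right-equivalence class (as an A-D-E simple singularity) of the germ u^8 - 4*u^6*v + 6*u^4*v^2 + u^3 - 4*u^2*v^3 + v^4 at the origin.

E6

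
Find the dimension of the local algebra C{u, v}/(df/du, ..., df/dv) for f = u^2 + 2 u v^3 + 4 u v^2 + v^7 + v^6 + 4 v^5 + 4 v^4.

6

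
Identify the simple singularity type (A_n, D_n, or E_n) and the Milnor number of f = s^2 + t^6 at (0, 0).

The Hessian of f at 0 has rank 1. Corank 1: A-series; mu = 5 gives A_5.

Type A_5, Milnor number mu = 5.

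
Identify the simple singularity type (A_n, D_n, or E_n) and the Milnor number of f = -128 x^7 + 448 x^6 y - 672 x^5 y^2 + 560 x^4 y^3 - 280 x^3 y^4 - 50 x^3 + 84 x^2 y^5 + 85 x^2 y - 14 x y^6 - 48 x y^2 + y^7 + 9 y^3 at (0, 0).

Type D_8, Milnor number mu = 8.

The Hessian of f at 0 has rank 0. Corank 2; j^3 = -(2*x - y)*(5*x - 3*y)^2 has shape L^2 M (L != M), so D-series; mu = 8 gives D_8.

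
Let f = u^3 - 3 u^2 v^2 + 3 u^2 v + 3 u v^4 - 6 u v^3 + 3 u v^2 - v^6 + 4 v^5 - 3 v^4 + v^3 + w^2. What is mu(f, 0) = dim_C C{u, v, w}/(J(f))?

8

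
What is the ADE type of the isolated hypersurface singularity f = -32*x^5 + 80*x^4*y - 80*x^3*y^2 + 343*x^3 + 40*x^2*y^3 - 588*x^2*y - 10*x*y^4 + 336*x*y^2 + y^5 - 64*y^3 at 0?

E8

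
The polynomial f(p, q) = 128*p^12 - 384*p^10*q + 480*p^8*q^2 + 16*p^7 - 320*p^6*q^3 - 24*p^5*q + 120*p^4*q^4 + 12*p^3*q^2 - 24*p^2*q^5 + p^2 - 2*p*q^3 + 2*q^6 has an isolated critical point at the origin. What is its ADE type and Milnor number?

The Hessian of f at 0 has rank 1. Corank 1: A-series; mu = 5 gives A_5.

Type A5, Milnor number mu = 5.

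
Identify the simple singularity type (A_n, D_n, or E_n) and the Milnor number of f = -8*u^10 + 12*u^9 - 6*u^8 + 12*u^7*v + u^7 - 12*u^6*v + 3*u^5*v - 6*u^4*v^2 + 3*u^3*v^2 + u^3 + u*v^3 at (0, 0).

The Hessian of f at 0 has rank 0. Corank 2; j^3 = u^3 is a perfect cube, so E-series; the 4-jet and mu = 7 give E_7.

Type E7, Milnor number mu = 7.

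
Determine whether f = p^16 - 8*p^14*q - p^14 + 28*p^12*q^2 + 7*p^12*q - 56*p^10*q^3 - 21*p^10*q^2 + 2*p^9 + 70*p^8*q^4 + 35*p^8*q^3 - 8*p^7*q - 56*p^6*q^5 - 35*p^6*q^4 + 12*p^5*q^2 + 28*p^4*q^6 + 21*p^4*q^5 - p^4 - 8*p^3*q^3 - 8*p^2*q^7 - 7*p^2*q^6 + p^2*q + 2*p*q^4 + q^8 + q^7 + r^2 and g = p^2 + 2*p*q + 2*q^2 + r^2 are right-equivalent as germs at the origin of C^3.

The Hessian of f at 0 has rank 1. Corank 2; j^3 = p^2*q has shape L^2 M (L != M), so D-series; mu = 9 gives D_9. The Hessian of g at 0 has rank 3. Corank 0: nondegenerate Morse point, so A_1. f is D_9 but g is A_1, hence not right-equivalent.

No.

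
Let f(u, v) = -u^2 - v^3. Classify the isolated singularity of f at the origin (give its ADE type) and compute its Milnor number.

Type A_2, Milnor number mu = 2.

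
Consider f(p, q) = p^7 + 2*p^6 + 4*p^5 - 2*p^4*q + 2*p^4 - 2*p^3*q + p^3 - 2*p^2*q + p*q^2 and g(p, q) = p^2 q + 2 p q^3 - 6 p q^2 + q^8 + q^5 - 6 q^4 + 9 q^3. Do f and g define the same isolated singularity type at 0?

The Hessian of f at 0 is [[0, 0], [0, 0]] with rank 0, so corank 2. A Groebner basis of the Jacobian ideal J(f) in C{p,q} is {p^3 + 3*p^2/4 - p*q/2 - q^2/4, p^2*q + p^2 - p*q, 5*p^2/4 + p*q^2 - 3*p*q/2 + q^2/4, 3*p^2/2 - 2*p*q + q^3 + q^2/2}; counting standard monomials gives mu = 6. Corank 2; j^3 = p*(p - q)^2 has shape L^2 M (L != M), so D-series; mu = 6 gives D_6. The Hessian of g at 0 is [[0, 0], [0, 0]] with rank 0, so corank 2. A Groebner basis of the Jacobian ideal J(g) in C{p,q} is {p^4 + 54*p^3 - 378*p^2*q - 3*p^2/2 + 1779*p*q^2/2 + 1467*p*q/2 - 2187*q^2, p^3*q + 9*p^3 - 54*p^2*q - p^2/8 + 863*p*q^2/8 + 651*p*q/8 - 243*q^2, p^3 + p^2*q^2 - 3*p^2*q, p*q + q^3 - 3*q^2}; counting standard monomials gives mu = 9. Corank 2; j^3 = q*(p - 3*q)^2 has shape L^2 M (L != M), so D-series; mu = 9 gives D_9. f is D_6 but g is D_9, hence not right-equivalent.

No.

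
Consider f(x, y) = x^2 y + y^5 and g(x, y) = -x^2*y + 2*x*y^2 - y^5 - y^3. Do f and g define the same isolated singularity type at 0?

The Hessian of f at 0 is [[0, 0], [0, 0]] with rank 0, so corank 2. A Groebner basis of the Jacobian ideal J(f) in C{x,y} is {x^2/5 + y^4, x^3, x*y}; counting standard monomials gives mu = 6. Corank 2; j^3 = x^2*y has shape L^2 M (L != M), so D-series; mu = 6 gives D_6. The Hessian of g at 0 is [[0, 0], [0, 0]] with rank 0, so corank 2. A Groebner basis of the Jacobian ideal J(g) in C{x,y} is {x^2/5 + y^4 - y^2/5, x^3 - y^3, x*y - y^2}; counting standard monomials gives mu = 6. Corank 2; j^3 = -y*(x - y)^2 has shape L^2 M (L != M), so D-series; mu = 6 gives D_6. Both have type D_6, hence right-equivalent.

Yes.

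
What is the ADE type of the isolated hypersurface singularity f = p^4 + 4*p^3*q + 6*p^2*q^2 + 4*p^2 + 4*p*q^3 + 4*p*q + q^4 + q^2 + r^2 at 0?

A_{3}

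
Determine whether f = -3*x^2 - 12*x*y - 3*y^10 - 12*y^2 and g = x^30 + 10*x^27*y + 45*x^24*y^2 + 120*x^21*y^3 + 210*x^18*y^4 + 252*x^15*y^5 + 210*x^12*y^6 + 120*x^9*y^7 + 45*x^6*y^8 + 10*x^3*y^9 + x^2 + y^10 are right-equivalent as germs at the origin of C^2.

The Hessian of f at 0 has rank 1. Corank 1: A-series; mu = 9 gives A_9. The Hessian of g at 0 has rank 1. Corank 1: A-series; mu = 9 gives A_9. Both have type A_9, hence right-equivalent.

Yes.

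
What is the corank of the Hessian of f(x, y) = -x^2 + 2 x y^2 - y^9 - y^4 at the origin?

Hessian at 0 has rank 1.

1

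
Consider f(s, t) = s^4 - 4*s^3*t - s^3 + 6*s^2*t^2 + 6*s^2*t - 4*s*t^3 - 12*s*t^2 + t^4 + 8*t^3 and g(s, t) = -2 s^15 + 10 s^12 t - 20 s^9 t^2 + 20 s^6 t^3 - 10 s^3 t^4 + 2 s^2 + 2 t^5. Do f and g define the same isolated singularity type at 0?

The Hessian of f at 0 has rank 0. Corank 2; j^3 = -(s - 2*t)^3 is a perfect cube, so E-series; the 4-jet and mu = 6 give E_6. The Hessian of g at 0 has rank 1. Corank 1: A-series; mu = 4 gives A_4. f is E_6 but g is A_4, hence not right-equivalent.

No.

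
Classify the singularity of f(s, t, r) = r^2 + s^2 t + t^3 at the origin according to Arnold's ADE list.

The Hessian of f at 0 is [[0, 0, 0], [0, 0, 0], [0, 0, 2]] with rank 1, so corank 2. A Groebner basis of the Jacobian ideal J(f) in C{s,t,r} is {t^3, s^2 + 3*t^2, s*t, r}; counting standard monomials gives mu = 4. Corank 2; j^3 = t*(s^2 + t^2) splits into three distinct lines over C (the quadratic factor has nonzero discriminant), so D_4.

D4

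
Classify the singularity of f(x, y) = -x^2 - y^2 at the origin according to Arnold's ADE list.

A_{1}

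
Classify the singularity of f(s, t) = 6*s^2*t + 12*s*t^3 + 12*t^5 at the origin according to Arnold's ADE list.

D_{6}

The Hessian of f at 0 has rank 0. Corank 2; j^3 = 6*s^2*t has shape L^2 M (L != M), so D-series; mu = 6 gives D_6.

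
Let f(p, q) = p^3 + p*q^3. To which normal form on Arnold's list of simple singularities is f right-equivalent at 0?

E_7

The Hessian of f at 0 is [[0, 0], [0, 0]] with rank 0, so corank 2. A Groebner basis of the Jacobian ideal J(f) in C{p,q} is {p^3, p*q^2, 3*p^2 + q^3}; counting standard monomials gives mu = 7. Corank 2; j^3 = p^3 is a perfect cube, so E-series; the 4-jet and mu = 7 give E_7.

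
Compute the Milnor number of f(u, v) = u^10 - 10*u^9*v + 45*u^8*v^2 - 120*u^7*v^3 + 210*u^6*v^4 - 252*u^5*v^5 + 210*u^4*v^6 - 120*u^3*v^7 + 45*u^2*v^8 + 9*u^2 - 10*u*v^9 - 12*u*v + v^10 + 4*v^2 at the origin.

9

The Hessian of f at 0 has rank 1. Corank 1: A-series; mu = 9 gives A_9.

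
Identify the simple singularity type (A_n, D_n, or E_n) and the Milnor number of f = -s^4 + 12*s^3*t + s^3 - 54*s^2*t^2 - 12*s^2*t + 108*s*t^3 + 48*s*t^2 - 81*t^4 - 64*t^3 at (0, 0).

The Hessian of f at 0 has rank 0. Corank 2; j^3 = (s - 4*t)^3 is a perfect cube, so E-series; the 4-jet and mu = 6 give E_6.

Type E6, Milnor number mu = 6.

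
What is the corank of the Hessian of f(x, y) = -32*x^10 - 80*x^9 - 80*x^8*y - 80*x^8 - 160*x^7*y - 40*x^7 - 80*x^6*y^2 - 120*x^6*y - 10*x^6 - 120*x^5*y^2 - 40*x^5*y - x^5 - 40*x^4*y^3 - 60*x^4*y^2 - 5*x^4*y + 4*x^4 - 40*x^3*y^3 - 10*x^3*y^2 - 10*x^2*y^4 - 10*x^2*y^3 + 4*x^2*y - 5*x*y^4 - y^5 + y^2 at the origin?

1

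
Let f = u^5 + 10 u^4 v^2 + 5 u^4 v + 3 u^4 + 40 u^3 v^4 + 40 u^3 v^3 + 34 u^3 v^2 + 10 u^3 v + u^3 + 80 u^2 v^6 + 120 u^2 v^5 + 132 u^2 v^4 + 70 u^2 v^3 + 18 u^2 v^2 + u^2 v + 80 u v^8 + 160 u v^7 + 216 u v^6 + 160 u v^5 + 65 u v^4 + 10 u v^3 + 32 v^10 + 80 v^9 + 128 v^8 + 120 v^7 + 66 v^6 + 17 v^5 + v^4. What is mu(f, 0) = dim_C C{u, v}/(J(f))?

The Hessian of f at 0 is [[0, 0], [0, 0]] with rank 0, so corank 2. A Groebner basis of the Jacobian ideal J(f) in C{u,v} is {u*v^2, -u*v + v^3, u^2 + 4*u*v}; counting standard monomials gives mu = 5. Corank 2; j^3 = u^2*(u + v) has shape L^2 M (L != M), so D-series; mu = 5 gives D_5.

5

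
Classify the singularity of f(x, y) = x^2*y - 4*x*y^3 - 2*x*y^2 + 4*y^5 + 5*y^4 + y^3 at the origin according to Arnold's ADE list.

The Hessian of f at 0 has rank 0. Corank 2; j^3 = y*(x - y)^2 has shape L^2 M (L != M), so D-series; mu = 5 gives D_5.

D_5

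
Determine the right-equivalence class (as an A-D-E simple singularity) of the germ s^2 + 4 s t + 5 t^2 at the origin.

A_{1}

The Hessian of f at 0 has rank 2. Corank 0: nondegenerate Morse point, so A_1.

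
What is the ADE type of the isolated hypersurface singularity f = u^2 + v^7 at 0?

The Hessian of f at 0 has rank 1. Corank 1: A-series; mu = 6 gives A_6.

A_{6}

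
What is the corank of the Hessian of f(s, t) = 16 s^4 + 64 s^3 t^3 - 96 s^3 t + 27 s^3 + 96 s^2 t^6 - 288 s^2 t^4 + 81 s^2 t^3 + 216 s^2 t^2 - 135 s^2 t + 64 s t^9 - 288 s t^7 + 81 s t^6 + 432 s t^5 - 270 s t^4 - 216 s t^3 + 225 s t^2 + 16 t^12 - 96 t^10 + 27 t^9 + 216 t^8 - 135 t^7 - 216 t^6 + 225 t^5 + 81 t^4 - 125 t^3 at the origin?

2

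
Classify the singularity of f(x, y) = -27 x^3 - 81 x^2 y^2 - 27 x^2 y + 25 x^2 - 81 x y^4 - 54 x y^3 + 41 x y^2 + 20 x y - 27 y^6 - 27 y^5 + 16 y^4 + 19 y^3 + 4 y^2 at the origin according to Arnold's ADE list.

The Hessian of f at 0 has rank 1. Corank 1: A-series; mu = 2 gives A_2.

A2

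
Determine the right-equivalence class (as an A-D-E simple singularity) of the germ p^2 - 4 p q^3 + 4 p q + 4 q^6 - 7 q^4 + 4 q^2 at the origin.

A_{3}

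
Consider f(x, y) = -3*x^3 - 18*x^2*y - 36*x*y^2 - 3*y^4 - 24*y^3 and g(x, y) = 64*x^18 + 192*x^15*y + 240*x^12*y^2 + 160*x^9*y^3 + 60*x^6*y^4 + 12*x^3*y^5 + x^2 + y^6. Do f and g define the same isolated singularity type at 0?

The Hessian of f at 0 has rank 0. Corank 2; j^3 = -3*(x + 2*y)^3 is a perfect cube, so E-series; the 4-jet and mu = 6 give E_6. The Hessian of g at 0 has rank 1. Corank 1: A-series; mu = 5 gives A_5. f is E_6 but g is A_5, hence not right-equivalent.

No.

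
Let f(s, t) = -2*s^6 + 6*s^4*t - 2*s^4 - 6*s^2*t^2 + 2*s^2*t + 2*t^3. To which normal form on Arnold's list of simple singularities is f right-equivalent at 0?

D_4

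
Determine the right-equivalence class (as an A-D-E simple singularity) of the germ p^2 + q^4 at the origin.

A_3

The Hessian of f at 0 has rank 1. Corank 1: A-series; mu = 3 gives A_3.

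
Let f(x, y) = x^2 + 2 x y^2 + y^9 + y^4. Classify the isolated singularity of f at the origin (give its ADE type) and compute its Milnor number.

Type A_{8}, Milnor number mu = 8.

The Hessian of f at 0 is [[2, 0], [0, 0]] with rank 1, so corank 1. A Groebner basis of the Jacobian ideal J(f) in C{x,y} is {x^4, x + y^2}; counting standard monomials gives mu = 8. Corank 1: A-series; mu = 8 gives A_8.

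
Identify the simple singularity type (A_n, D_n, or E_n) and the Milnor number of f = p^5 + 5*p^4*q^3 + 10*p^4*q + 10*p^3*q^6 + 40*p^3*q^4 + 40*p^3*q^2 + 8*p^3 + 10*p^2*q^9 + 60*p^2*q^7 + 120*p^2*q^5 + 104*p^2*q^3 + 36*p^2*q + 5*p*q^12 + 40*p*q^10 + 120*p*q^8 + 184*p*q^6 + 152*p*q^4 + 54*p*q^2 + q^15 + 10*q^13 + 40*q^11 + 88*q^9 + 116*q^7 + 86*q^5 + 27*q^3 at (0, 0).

Type E8, Milnor number mu = 8.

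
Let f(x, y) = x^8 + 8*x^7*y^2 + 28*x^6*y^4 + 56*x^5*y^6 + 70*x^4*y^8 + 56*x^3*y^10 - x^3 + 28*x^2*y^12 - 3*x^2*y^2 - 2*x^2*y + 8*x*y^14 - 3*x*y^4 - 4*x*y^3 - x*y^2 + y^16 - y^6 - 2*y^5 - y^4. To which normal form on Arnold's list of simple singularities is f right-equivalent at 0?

D_9

The Hessian of f at 0 has rank 0. Corank 2; j^3 = -x*(x + y)^2 has shape L^2 M (L != M), so D-series; mu = 9 gives D_9.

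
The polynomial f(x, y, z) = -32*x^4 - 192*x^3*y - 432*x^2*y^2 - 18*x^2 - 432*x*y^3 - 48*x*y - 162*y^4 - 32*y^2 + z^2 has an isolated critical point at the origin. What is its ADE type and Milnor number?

Type A_{3}, Milnor number mu = 3.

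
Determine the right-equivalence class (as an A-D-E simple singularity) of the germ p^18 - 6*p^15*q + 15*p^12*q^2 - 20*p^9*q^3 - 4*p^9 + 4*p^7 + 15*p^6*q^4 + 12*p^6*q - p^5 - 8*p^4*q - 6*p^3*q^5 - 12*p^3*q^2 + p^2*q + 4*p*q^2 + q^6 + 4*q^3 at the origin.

The Hessian of f at 0 has rank 0. Corank 2; j^3 = q*(p + 2*q)^2 has shape L^2 M (L != M), so D-series; mu = 7 gives D_7.

D7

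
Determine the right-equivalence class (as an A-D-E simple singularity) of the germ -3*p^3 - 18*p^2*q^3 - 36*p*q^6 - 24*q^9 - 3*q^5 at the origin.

The Hessian of f at 0 is [[0, 0], [0, 0]] with rank 0, so corank 2. A Groebner basis of the Jacobian ideal J(f) in C{p,q} is {p^2/4 + p*q^3, q^4, p^3, p^2*q}; counting standard monomials gives mu = 8. Corank 2; j^3 = -3*p^3 is a perfect cube, so E-series; the 5-jet and mu = 8 give E_8.

E8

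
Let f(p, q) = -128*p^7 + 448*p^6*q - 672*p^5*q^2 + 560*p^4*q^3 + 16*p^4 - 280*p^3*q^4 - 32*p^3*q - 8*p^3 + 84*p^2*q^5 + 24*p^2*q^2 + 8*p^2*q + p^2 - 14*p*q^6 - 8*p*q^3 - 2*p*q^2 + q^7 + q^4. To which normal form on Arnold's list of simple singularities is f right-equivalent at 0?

The Hessian of f at 0 is [[2, 0], [0, 0]] with rank 1, so corank 1. A Groebner basis of the Jacobian ideal J(f) in C{p,q} is {7*p*q/3 + 5*p/12 + q^4 - 2*q^3/3 - 5*q^2/12, p*q^2 + 2*p*q/3 + p/12 - q^3/3 - q^2/12, p^2 - p*q - p/4 + q^2/4}; counting standard monomials gives mu = 6. Corank 1: A-series; mu = 6 gives A_6.

A_6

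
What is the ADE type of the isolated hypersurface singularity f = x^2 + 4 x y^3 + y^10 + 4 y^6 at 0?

A_{9}

The Hessian of f at 0 is [[2, 0], [0, 0]] with rank 1, so corank 1. A Groebner basis of the Jacobian ideal J(f) in C{x,y} is {x^3, x/2 + y^3}; counting standard monomials gives mu = 9. Corank 1: A-series; mu = 9 gives A_9.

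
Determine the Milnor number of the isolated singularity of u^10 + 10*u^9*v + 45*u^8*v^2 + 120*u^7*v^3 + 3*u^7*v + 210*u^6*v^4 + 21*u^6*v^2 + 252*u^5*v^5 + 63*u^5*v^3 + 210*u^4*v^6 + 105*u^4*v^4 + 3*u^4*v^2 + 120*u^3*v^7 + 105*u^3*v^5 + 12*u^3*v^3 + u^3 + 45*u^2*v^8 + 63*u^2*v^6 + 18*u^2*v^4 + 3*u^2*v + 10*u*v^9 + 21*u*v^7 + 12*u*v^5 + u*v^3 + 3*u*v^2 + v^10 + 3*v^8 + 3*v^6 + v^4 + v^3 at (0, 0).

7

The Hessian of f at 0 is [[0, 0], [0, 0]] with rank 0, so corank 2. A Groebner basis of the Jacobian ideal J(f) in C{u,v} is {u^3 + 3*u^2*v + 6*u^2 + 12*u*v + 6*v^2, -3*u^2 + u*v^2 - 6*u*v - 3*v^2, 3*u^2 + 6*u*v + v^3 + 3*v^2}; counting standard monomials gives mu = 7. Corank 2; j^3 = (u + v)^3 is a perfect cube, so E-series; the 4-jet and mu = 7 give E_7.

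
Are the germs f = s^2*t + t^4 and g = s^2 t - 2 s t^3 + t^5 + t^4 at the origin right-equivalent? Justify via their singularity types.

Yes.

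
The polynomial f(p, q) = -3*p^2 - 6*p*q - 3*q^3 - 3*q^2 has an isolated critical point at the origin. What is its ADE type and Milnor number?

Type A2, Milnor number mu = 2.

The Hessian of f at 0 has rank 1. Corank 1: A-series; mu = 2 gives A_2.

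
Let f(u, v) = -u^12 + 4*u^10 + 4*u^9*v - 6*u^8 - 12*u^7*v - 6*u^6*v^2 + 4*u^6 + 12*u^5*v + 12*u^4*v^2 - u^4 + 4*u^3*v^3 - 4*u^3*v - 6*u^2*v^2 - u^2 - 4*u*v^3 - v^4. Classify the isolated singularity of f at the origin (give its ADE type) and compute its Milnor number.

Type A3, Milnor number mu = 3.

The Hessian of f at 0 is [[-2, 0], [0, 0]] with rank 1, so corank 1. A Groebner basis of the Jacobian ideal J(f) in C{u,v} is {v^3, u}; counting standard monomials gives mu = 3. Corank 1: A-series; mu = 3 gives A_3.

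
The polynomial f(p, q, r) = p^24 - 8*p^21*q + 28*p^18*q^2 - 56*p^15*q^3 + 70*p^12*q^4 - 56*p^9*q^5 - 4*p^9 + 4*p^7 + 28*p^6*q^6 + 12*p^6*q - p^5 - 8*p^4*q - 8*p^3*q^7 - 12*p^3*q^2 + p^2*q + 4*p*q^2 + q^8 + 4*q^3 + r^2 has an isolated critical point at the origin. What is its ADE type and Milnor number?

The Hessian of f at 0 has rank 1. Corank 2; j^3 = q*(p + 2*q)^2 has shape L^2 M (L != M), so D-series; mu = 9 gives D_9.

Type D9, Milnor number mu = 9.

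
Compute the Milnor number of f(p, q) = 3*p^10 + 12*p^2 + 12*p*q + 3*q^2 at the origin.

9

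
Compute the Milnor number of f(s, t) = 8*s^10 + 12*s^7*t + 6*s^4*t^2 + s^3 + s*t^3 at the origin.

7

The Hessian of f at 0 is [[0, 0], [0, 0]] with rank 0, so corank 2. A Groebner basis of the Jacobian ideal J(f) in C{s,t} is {s^3, s*t^2, 3*s^2 + t^3}; counting standard monomials gives mu = 7. Corank 2; j^3 = s^3 is a perfect cube, so E-series; the 4-jet and mu = 7 give E_7.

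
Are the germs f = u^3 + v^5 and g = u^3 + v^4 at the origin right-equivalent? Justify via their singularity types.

No.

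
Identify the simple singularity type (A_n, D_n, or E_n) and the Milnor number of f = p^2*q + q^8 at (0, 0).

Type D_{9}, Milnor number mu = 9.

The Hessian of f at 0 is [[0, 0], [0, 0]] with rank 0, so corank 2. A Groebner basis of the Jacobian ideal J(f) in C{p,q} is {p^2/8 + q^7, p^3, p*q}; counting standard monomials gives mu = 9. Corank 2; j^3 = p^2*q has shape L^2 M (L != M), so D-series; mu = 9 gives D_9.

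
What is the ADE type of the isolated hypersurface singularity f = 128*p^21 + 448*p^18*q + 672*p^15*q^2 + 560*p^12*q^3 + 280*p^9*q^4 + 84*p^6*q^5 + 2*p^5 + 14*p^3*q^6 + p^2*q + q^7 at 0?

The Hessian of f at 0 has rank 0. Corank 2; j^3 = p^2*q has shape L^2 M (L != M), so D-series; mu = 8 gives D_8.

D_{8}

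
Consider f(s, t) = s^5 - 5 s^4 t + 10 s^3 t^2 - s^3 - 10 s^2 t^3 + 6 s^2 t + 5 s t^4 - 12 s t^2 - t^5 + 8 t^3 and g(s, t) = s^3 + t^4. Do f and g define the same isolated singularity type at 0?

The Hessian of f at 0 has rank 0. Corank 2; j^3 = -(s - 2*t)^3 is a perfect cube, so E-series; the 5-jet and mu = 8 give E_8. The Hessian of g at 0 has rank 0. Corank 2; j^3 = s^3 is a perfect cube, so E-series; the 4-jet and mu = 6 give E_6. f is E_8 but g is E_6, hence not right-equivalent.

No.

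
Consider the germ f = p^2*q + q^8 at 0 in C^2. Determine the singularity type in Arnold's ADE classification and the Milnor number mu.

Type D_{9}, Milnor number mu = 9.

The Hessian of f at 0 is [[0, 0], [0, 0]] with rank 0, so corank 2. A Groebner basis of the Jacobian ideal J(f) in C{p,q} is {p^2/8 + q^7, p^3, p*q}; counting standard monomials gives mu = 9. Corank 2; j^3 = p^2*q has shape L^2 M (L != M), so D-series; mu = 9 gives D_9.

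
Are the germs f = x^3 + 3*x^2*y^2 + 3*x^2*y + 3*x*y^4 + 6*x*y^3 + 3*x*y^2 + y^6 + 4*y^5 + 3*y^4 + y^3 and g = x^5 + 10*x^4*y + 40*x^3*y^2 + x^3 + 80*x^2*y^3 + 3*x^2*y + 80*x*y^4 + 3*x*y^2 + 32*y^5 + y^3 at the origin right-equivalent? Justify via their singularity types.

Yes.

The Hessian of f at 0 is [[0, 0], [0, 0]] with rank 0, so corank 2. A Groebner basis of the Jacobian ideal J(f) in C{x,y} is {y^4, x^3 + 3*x^2*y - 3*x^2/2 - 3*x*y - 2*y^3 - 3*y^2/2, x^2/2 + x*y^2 + x*y + y^3 + y^2/2}; counting standard monomials gives mu = 8. Corank 2; j^3 = (x + y)^3 is a perfect cube, so E-series; the 5-jet and mu = 8 give E_8. The Hessian of g at 0 is [[0, 0], [0, 0]] with rank 0, so corank 2. A Groebner basis of the Jacobian ideal J(g) in C{x,y} is {y^5, x*y^3 + 5*y^4/4, x^2 + 2*x*y + y^2}; counting standard monomials gives mu = 8. Corank 2; j^3 = (x + y)^3 is a perfect cube, so E-series; the 5-jet and mu = 8 give E_8. Both have type E_8, hence right-equivalent.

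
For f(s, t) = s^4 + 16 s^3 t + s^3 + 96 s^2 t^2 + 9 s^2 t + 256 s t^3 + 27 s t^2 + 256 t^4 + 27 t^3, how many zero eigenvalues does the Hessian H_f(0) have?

2

The Hessian at 0 is [[0, 0], [0, 0]] of rank 0; hence corank 2.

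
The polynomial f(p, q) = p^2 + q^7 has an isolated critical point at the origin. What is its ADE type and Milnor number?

The Hessian of f at 0 has rank 1. Corank 1: A-series; mu = 6 gives A_6.

Type A_{6}, Milnor number mu = 6.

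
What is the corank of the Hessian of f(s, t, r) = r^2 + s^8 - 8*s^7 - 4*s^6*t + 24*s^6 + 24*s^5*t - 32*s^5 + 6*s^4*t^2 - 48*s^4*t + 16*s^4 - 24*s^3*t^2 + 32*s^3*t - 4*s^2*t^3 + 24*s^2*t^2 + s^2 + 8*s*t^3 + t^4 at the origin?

Hessian at 0 has rank 2.

1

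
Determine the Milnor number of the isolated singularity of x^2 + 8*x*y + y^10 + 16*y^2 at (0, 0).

9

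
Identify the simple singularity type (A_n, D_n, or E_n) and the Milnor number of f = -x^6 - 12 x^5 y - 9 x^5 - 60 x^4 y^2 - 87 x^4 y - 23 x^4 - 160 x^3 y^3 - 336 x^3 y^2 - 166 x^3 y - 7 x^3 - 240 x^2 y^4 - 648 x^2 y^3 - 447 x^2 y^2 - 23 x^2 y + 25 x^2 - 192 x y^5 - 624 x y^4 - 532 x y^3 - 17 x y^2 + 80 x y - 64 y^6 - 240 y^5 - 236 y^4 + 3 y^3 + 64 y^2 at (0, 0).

Type A2, Milnor number mu = 2.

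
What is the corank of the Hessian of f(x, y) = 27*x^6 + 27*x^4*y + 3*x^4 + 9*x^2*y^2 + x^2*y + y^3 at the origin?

The Hessian at 0 is [[0, 0], [0, 0]] of rank 0; hence corank 2.

2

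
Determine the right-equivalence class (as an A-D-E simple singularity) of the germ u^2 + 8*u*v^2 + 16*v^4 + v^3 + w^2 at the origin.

The Hessian of f at 0 is [[2, 0, 0], [0, 0, 0], [0, 0, 2]] with rank 2, so corank 1. A Groebner basis of the Jacobian ideal J(f) in C{u,v,w} is {v^2, u, w}; counting standard monomials gives mu = 2. Corank 1: A-series; mu = 2 gives A_2.

A_{2}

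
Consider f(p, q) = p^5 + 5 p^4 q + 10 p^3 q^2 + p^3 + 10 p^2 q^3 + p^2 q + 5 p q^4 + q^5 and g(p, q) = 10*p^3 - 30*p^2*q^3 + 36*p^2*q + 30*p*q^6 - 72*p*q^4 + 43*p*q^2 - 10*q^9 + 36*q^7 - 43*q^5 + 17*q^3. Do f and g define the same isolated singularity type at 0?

The Hessian of f at 0 has rank 0. Corank 2; j^3 = p^2*(p + q) has shape L^2 M (L != M), so D-series; mu = 6 gives D_6. The Hessian of g at 0 has rank 0. Corank 2; j^3 = (p + q)*(10*p^2 + 26*p*q + 17*q^2) splits into three distinct lines over C (the quadratic factor has nonzero discriminant), so D_4. f is D_6 but g is D_4, hence not right-equivalent.

No.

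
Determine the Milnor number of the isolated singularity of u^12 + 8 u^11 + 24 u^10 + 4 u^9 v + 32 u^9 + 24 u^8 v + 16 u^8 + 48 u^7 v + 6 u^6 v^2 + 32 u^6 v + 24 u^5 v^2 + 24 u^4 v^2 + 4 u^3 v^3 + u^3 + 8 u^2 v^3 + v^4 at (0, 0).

6

The Hessian of f at 0 has rank 0. Corank 2; j^3 = u^3 is a perfect cube, so E-series; the 4-jet and mu = 6 give E_6.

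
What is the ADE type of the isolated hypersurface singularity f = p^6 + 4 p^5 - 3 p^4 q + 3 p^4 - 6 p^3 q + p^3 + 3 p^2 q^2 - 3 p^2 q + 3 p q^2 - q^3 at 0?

E8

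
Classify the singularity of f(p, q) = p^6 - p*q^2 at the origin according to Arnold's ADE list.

D7

The Hessian of f at 0 is [[0, 0], [0, 0]] with rank 0, so corank 2. A Groebner basis of the Jacobian ideal J(f) in C{p,q} is {p^5 - q^2/6, q^3, p*q}; counting standard monomials gives mu = 7. Corank 2; j^3 = -p*q^2 has shape L^2 M (L != M), so D-series; mu = 7 gives D_7.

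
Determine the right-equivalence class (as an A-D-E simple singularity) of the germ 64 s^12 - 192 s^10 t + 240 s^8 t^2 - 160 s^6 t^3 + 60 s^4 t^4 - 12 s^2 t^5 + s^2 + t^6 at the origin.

The Hessian of f at 0 has rank 1. Corank 1: A-series; mu = 5 gives A_5.

A_{5}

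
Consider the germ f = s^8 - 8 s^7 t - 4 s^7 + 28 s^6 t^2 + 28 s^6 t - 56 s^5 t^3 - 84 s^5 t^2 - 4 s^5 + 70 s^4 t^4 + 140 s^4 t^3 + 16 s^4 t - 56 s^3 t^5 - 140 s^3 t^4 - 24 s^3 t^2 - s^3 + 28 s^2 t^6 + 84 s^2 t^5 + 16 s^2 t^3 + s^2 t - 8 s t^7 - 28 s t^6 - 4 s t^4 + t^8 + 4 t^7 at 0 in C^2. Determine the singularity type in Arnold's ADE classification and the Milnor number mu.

Type D9, Milnor number mu = 9.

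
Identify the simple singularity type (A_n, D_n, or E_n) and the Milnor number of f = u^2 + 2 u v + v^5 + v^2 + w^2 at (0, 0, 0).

The Hessian of f at 0 has rank 2. Corank 1: A-series; mu = 4 gives A_4.

Type A4, Milnor number mu = 4.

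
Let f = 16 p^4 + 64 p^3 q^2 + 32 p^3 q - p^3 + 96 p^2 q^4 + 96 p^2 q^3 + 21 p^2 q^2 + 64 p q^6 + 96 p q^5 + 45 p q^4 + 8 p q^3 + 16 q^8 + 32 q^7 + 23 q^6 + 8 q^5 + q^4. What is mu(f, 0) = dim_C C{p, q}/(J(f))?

The Hessian of f at 0 has rank 0. Corank 2; j^3 = -p^3 is a perfect cube, so E-series; the 4-jet and mu = 6 give E_6.

6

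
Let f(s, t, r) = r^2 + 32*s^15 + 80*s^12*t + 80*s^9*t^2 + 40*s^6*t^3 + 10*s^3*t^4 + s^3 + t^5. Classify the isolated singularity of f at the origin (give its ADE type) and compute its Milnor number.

The Hessian of f at 0 has rank 1. Corank 2; j^3 = s^3 is a perfect cube, so E-series; the 5-jet and mu = 8 give E_8.

Type E8, Milnor number mu = 8.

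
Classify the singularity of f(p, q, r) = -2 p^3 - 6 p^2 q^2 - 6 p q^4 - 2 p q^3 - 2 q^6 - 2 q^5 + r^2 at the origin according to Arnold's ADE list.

The Hessian of f at 0 has rank 1. Corank 2; j^3 = -2*p^3 is a perfect cube, so E-series; the 4-jet and mu = 7 give E_7.

E7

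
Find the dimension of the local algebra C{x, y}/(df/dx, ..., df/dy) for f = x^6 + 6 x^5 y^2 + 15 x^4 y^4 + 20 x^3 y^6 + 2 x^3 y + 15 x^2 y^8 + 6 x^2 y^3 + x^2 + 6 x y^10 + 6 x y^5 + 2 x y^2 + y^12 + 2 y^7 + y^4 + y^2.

1

The Hessian of f at 0 is [[2, 0], [0, 2]] with rank 2, so corank 0. A Groebner basis of the Jacobian ideal J(f) in C{x,y} is {x, y}; counting standard monomials gives mu = 1. Corank 0: nondegenerate Morse point, so A_1.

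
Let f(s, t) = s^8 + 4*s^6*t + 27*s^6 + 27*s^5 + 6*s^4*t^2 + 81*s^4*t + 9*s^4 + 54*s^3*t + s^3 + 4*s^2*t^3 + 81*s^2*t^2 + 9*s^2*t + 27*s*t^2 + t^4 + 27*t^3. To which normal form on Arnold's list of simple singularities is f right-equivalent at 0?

E_6

The Hessian of f at 0 has rank 0. Corank 2; j^3 = (s + 3*t)^3 is a perfect cube, so E-series; the 4-jet and mu = 6 give E_6.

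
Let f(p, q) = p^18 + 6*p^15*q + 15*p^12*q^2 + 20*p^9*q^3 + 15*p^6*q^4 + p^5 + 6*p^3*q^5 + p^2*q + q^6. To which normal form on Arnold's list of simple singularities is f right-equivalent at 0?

The Hessian of f at 0 is [[0, 0], [0, 0]] with rank 0, so corank 2. A Groebner basis of the Jacobian ideal J(f) in C{p,q} is {p^2/6 + q^5, p^3, p*q}; counting standard monomials gives mu = 7. Corank 2; j^3 = p^2*q has shape L^2 M (L != M), so D-series; mu = 7 gives D_7.

D_7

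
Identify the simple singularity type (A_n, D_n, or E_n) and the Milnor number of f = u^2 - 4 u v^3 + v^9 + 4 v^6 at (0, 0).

The Hessian of f at 0 is [[2, 0], [0, 0]] with rank 1, so corank 1. A Groebner basis of the Jacobian ideal J(f) in C{u,v} is {u^2*v^2, u^3, -u/2 + v^3}; counting standard monomials gives mu = 8. Corank 1: A-series; mu = 8 gives A_8.

Type A_8, Milnor number mu = 8.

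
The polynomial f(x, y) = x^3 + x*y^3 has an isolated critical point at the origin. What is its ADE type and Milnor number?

Type E7, Milnor number mu = 7.

The Hessian of f at 0 has rank 0. Corank 2; j^3 = x^3 is a perfect cube, so E-series; the 4-jet and mu = 7 give E_7.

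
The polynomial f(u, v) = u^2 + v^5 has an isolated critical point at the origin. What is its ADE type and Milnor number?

The Hessian of f at 0 has rank 1. Corank 1: A-series; mu = 4 gives A_4.

Type A4, Milnor number mu = 4.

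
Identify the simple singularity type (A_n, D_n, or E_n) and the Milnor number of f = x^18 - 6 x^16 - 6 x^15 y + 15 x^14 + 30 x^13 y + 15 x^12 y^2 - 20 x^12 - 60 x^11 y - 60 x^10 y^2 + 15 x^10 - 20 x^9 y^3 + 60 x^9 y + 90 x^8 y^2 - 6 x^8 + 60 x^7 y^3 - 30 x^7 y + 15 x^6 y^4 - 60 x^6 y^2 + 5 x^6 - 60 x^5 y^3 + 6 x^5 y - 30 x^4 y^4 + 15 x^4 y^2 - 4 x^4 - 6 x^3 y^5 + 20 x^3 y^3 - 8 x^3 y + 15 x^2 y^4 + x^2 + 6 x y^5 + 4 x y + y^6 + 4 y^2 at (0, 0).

Type A_{5}, Milnor number mu = 5.

The Hessian of f at 0 has rank 1. Corank 1: A-series; mu = 5 gives A_5.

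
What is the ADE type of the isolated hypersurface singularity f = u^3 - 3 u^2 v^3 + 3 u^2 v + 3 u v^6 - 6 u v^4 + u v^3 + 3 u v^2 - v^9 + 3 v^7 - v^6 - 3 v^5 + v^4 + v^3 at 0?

The Hessian of f at 0 is [[0, 0], [0, 0]] with rank 0, so corank 2. A Groebner basis of the Jacobian ideal J(f) in C{u,v} is {u^3 + 3*u^2*v + 6*u^2 + 12*u*v + 6*v^2, -3*u^2 + u*v^2 - 6*u*v - 3*v^2, 3*u^2 + 6*u*v + v^3 + 3*v^2}; counting standard monomials gives mu = 7. Corank 2; j^3 = (u + v)^3 is a perfect cube, so E-series; the 4-jet and mu = 7 give E_7.

E_{7}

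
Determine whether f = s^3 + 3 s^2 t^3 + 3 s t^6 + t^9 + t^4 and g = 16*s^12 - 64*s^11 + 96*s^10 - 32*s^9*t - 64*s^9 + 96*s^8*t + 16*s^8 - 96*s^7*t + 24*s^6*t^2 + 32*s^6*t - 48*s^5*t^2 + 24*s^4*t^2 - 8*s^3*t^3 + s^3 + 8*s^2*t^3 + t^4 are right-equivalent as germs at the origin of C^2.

Yes.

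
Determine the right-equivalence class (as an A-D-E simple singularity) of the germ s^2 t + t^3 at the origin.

The Hessian of f at 0 is [[0, 0], [0, 0]] with rank 0, so corank 2. A Groebner basis of the Jacobian ideal J(f) in C{s,t} is {t^3, s^2 + 3*t^2, s*t}; counting standard monomials gives mu = 4. Corank 2; j^3 = t*(s^2 + t^2) splits into three distinct lines over C (the quadratic factor has nonzero discriminant), so D_4.

D_4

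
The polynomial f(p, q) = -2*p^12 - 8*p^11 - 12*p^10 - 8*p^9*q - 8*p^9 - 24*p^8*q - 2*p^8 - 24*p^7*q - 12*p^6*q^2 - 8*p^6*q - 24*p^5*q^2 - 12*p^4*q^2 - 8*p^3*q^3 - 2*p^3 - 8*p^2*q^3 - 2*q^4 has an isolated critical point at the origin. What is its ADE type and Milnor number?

The Hessian of f at 0 is [[0, 0], [0, 0]] with rank 0, so corank 2. A Groebner basis of the Jacobian ideal J(f) in C{p,q} is {q^3, p^2}; counting standard monomials gives mu = 6. Corank 2; j^3 = -2*p^3 is a perfect cube, so E-series; the 4-jet and mu = 6 give E_6.

Type E_{6}, Milnor number mu = 6.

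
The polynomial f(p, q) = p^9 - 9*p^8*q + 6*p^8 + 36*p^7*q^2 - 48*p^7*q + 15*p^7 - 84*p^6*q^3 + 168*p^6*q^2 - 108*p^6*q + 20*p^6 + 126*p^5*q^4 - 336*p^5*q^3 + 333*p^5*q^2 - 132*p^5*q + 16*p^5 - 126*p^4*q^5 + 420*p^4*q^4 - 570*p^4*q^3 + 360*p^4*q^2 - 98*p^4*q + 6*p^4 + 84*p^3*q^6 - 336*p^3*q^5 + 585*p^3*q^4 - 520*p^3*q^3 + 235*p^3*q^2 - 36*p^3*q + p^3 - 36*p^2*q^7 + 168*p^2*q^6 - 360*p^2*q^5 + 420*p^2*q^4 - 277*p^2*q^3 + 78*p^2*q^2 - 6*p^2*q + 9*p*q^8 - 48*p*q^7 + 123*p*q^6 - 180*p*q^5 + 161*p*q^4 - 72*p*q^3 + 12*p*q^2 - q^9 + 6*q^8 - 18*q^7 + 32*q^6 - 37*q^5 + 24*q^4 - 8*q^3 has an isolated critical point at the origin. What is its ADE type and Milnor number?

Type E8, Milnor number mu = 8.

The Hessian of f at 0 has rank 0. Corank 2; j^3 = (p - 2*q)^3 is a perfect cube, so E-series; the 5-jet and mu = 8 give E_8.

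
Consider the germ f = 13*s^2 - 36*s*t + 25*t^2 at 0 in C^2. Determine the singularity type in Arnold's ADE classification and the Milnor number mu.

Type A_1, Milnor number mu = 1.

The Hessian of f at 0 has rank 2. Corank 0: nondegenerate Morse point, so A_1.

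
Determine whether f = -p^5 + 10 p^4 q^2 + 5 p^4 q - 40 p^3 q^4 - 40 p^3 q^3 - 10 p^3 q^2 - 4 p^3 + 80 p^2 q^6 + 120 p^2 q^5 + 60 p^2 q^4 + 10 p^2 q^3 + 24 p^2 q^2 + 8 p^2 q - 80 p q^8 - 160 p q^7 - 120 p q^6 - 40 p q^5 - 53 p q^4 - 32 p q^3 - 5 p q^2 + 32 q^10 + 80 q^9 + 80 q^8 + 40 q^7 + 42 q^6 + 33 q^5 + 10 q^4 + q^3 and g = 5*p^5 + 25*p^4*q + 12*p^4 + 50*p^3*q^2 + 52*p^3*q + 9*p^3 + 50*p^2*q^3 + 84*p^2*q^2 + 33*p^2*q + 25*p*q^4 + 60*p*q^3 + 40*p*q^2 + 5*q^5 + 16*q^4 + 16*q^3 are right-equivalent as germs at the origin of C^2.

Yes.

The Hessian of f at 0 has rank 0. Corank 2; j^3 = -(p - q)*(2*p - q)^2 has shape L^2 M (L != M), so D-series; mu = 6 gives D_6. The Hessian of g at 0 has rank 0. Corank 2; j^3 = (p + q)*(3*p + 4*q)^2 has shape L^2 M (L != M), so D-series; mu = 6 gives D_6. Both have type D_6, hence right-equivalent.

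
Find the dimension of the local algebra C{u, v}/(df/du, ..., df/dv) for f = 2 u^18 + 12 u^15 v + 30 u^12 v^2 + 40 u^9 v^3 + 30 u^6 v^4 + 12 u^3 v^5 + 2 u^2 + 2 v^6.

5

The Hessian of f at 0 is [[4, 0], [0, 0]] with rank 1, so corank 1. A Groebner basis of the Jacobian ideal J(f) in C{u,v} is {v^5, u}; counting standard monomials gives mu = 5. Corank 1: A-series; mu = 5 gives A_5.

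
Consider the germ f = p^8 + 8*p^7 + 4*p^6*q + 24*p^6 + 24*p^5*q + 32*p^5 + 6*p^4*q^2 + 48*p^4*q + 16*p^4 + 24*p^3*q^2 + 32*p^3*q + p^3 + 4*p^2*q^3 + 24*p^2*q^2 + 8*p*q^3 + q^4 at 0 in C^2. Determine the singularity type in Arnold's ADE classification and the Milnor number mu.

The Hessian of f at 0 is [[0, 0], [0, 0]] with rank 0, so corank 2. A Groebner basis of the Jacobian ideal J(f) in C{p,q} is {q^4, p*q^2 + q^3/6, p^2}; counting standard monomials gives mu = 6. Corank 2; j^3 = p^3 is a perfect cube, so E-series; the 4-jet and mu = 6 give E_6.

Type E_6, Milnor number mu = 6.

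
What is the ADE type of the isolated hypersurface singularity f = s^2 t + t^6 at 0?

The Hessian of f at 0 is [[0, 0], [0, 0]] with rank 0, so corank 2. A Groebner basis of the Jacobian ideal J(f) in C{s,t} is {s^2/6 + t^5, s^3, s*t}; counting standard monomials gives mu = 7. Corank 2; j^3 = s^2*t has shape L^2 M (L != M), so D-series; mu = 7 gives D_7.

D7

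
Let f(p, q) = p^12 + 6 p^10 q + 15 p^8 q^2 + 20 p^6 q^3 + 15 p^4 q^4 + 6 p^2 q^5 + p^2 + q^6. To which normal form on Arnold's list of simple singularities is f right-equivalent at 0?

The Hessian of f at 0 has rank 1. Corank 1: A-series; mu = 5 gives A_5.

A_5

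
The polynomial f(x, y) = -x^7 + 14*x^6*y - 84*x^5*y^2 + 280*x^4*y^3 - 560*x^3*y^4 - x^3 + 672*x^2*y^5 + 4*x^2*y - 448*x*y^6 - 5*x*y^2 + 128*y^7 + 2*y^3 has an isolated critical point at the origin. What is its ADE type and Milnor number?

The Hessian of f at 0 is [[0, 0], [0, 0]] with rank 0, so corank 2. A Groebner basis of the Jacobian ideal J(f) in C{x,y} is {x*y/7 + y^6 - y^2/7, x*y^2 - y^3, x^2 - 3*x*y + 2*y^2}; counting standard monomials gives mu = 8. Corank 2; j^3 = -(x - 2*y)*(x - y)^2 has shape L^2 M (L != M), so D-series; mu = 8 gives D_8.

Type D8, Milnor number mu = 8.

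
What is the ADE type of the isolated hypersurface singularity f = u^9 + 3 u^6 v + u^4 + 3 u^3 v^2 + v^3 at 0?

The Hessian of f at 0 has rank 0. Corank 2; j^3 = v^3 is a perfect cube, so E-series; the 4-jet and mu = 6 give E_6.

E_6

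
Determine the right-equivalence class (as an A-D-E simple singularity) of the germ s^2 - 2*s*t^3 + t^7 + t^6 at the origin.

The Hessian of f at 0 is [[2, 0], [0, 0]] with rank 1, so corank 1. A Groebner basis of the Jacobian ideal J(f) in C{s,t} is {-s + t^3, s^2}; counting standard monomials gives mu = 6. Corank 1: A-series; mu = 6 gives A_6.

A6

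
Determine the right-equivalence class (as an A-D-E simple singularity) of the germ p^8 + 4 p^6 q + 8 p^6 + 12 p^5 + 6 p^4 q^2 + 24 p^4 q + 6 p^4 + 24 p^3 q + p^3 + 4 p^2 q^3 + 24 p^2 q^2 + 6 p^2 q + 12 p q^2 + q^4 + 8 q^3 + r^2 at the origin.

The Hessian of f at 0 has rank 1. Corank 2; j^3 = (p + 2*q)^3 is a perfect cube, so E-series; the 4-jet and mu = 6 give E_6.

E_6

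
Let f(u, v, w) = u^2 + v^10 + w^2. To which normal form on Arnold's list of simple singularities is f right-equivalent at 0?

The Hessian of f at 0 is [[2, 0, 0], [0, 0, 0], [0, 0, 2]] with rank 2, so corank 1. A Groebner basis of the Jacobian ideal J(f) in C{u,v,w} is {v^9, u, w}; counting standard monomials gives mu = 9. Corank 1: A-series; mu = 9 gives A_9.

A_{9}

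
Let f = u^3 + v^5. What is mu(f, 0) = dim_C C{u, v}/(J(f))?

8

The Hessian of f at 0 has rank 0. Corank 2; j^3 = u^3 is a perfect cube, so E-series; the 5-jet and mu = 8 give E_8.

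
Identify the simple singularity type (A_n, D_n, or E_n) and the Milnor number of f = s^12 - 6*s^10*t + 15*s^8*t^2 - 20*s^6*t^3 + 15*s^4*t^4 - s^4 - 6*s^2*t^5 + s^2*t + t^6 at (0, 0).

Type D_7, Milnor number mu = 7.

The Hessian of f at 0 is [[0, 0], [0, 0]] with rank 0, so corank 2. A Groebner basis of the Jacobian ideal J(f) in C{s,t} is {s^2/6 + t^5, s^3, s*t}; counting standard monomials gives mu = 7. Corank 2; j^3 = s^2*t has shape L^2 M (L != M), so D-series; mu = 7 gives D_7.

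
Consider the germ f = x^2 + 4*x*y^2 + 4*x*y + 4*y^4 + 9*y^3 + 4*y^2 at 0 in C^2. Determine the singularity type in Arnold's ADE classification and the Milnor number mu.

Type A_2, Milnor number mu = 2.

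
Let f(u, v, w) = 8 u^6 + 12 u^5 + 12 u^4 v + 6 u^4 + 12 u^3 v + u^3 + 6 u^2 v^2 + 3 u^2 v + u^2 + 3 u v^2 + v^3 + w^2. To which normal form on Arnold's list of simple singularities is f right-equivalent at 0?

The Hessian of f at 0 is [[2, 0, 0], [0, 0, 0], [0, 0, 2]] with rank 2, so corank 1. A Groebner basis of the Jacobian ideal J(f) in C{u,v,w} is {v^2, u, w}; counting standard monomials gives mu = 2. Corank 1: A-series; mu = 2 gives A_2.

A_2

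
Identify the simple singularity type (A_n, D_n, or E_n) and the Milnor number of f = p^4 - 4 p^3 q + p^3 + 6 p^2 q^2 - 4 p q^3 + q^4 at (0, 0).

The Hessian of f at 0 has rank 0. Corank 2; j^3 = p^3 is a perfect cube, so E-series; the 4-jet and mu = 6 give E_6.

Type E_6, Milnor number mu = 6.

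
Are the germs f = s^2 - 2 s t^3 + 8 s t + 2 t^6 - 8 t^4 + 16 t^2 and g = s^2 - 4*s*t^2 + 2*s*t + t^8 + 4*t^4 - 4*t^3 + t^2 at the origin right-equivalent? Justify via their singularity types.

No.

The Hessian of f at 0 is [[2, 8], [8, 32]] with rank 1, so corank 1. A Groebner basis of the Jacobian ideal J(f) in C{s,t} is {s*t^2 + 4*s + 16*t, -s + t^3 - 4*t, s^2 + 8*s*t + 16*t^2}; counting standard monomials gives mu = 5. Corank 1: A-series; mu = 5 gives A_5. The Hessian of g at 0 is [[2, 2], [2, 2]] with rank 1, so corank 1. A Groebner basis of the Jacobian ideal J(g) in C{s,t} is {s^4 - 3*s^3 - 7*s^2*t - 11*s^2/4 - 7*s*t/2 - 3*s/8 - 3*t/8, s^3*t + 3*s^3/2 + 3*s^2*t + s^2 + 5*s*t/4 + s/8 + t/8, -s/2 + t^2 - t/2}; counting standard monomials gives mu = 7. Corank 1: A-series; mu = 7 gives A_7. f is A_5 but g is A_7, hence not right-equivalent.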